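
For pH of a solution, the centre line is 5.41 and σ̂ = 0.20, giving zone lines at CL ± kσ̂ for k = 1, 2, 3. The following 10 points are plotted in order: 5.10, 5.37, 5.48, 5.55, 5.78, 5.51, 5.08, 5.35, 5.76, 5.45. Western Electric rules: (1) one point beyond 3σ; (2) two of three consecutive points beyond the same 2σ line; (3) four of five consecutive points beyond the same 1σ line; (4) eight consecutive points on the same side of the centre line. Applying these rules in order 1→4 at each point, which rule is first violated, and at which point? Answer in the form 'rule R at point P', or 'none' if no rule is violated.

none

Zone of each point (C = within 1σ̂, B = 1σ̂–2σ̂, A = 2σ̂–3σ̂, * = beyond 3σ̂; sign = side of CL): 1:-B, 2:-C, 3:+C, 4:+C, 5:+B, 6:+C, 7:-B, 8:-C, 9:+B, 10:+C
No rule fires across all 10 points.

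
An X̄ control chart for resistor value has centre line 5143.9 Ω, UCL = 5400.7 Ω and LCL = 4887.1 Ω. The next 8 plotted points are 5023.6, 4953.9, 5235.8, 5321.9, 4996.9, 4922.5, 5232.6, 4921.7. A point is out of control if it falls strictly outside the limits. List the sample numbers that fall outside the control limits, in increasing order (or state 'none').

All 8 points lie within [4887.1, 5400.7].

none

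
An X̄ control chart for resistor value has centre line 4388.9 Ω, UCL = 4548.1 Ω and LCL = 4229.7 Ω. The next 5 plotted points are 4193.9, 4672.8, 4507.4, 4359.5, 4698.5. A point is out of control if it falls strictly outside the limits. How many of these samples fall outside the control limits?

Compare each point to [4229.7, 4548.1]: sample 1 = 4193.9 < LCL; sample 2 = 4672.8 > UCL; sample 5 = 4698.5 > UCL.

3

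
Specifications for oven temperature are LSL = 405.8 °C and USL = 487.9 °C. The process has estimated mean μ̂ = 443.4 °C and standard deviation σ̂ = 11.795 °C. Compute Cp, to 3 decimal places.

Cp = (USL − LSL) / (6σ̂) = (487.9 − 405.8) / (6 × 11.795) = 82.1000 / 70.7700 = 1.1601

1.160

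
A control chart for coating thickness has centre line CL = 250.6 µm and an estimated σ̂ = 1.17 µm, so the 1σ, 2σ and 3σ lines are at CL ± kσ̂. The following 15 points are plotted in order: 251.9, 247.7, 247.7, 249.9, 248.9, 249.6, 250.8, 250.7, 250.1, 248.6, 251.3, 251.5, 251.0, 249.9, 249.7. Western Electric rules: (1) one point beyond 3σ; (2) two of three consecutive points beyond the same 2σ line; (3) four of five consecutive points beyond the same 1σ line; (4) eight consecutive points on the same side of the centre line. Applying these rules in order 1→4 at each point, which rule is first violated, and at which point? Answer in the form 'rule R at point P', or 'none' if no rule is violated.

rule 2 at point 3

Zone of each point (C = within 1σ̂, B = 1σ̂–2σ̂, A = 2σ̂–3σ̂, * = beyond 3σ̂; sign = side of CL): 1:+B, 2:-A, 3:-A, 4:-C, 5:-B, 6:-C, 7:+C, 8:+C, 9:-C, 10:-B, 11:+C, 12:+C, 13:+C, 14:-C, 15:-C
Rule 2 (two of three consecutive points beyond the same 2σ limit) is satisfied at point 3.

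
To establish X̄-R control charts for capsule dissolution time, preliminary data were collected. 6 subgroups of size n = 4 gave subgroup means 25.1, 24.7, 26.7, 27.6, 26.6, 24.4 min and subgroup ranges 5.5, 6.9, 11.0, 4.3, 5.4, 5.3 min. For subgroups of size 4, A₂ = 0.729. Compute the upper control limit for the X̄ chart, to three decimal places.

X̄̄ = (25.1 + 24.7 + 26.7 + 27.6 + 26.6 + 24.4) / 6 = 155.1000 / 6 = 25.8500
R̄ = (5.5 + 6.9 + 11.0 + 4.3 + 5.4 + 5.3) / 6 = 38.4000 / 6 = 6.4000
UCL = X̄̄ + A₂·R̄ = 25.8500 + 0.729 × 6.4000 = 30.5156

30.516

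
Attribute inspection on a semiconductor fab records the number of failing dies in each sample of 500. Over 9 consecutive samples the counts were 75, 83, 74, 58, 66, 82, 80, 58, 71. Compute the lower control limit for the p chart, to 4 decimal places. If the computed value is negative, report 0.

p̄ = Σdᵢ / (k·n) = 647 / (9 × 500) = 0.14378
LCL = p̄ − 3·√(p̄(1−p̄)/n) = 0.14378 − 3 × 0.01569 = 0.09670

0.0967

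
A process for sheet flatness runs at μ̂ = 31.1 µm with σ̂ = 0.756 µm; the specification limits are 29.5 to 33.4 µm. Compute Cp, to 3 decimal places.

Cp = (USL − LSL) / (6σ̂) = (33.4 − 29.5) / (6 × 0.756) = 3.9000 / 4.5360 = 0.8598

0.860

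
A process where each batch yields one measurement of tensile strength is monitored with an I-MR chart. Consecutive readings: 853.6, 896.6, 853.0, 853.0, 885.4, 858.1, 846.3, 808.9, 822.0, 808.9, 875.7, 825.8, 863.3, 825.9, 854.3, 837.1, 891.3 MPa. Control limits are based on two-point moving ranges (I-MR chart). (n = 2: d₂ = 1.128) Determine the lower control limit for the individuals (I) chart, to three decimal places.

X̄ = (853.6 + 896.6 + 853.0 + 853.0 + 885.4 + 858.1 + 846.3 + 808.9 + 822.0 + 808.9 + 875.7 + 825.8 + 863.3 + 825.9 + 854.3 + 837.1 + 891.3) / 17 = 850.5412
Moving ranges: 43.0, 43.6, 0.0, 32.4, 27.3, 11.8, 37.4, 13.1, 13.1, 66.8, 49.9, 37.5, 37.4, 28.4, 17.2, 54.2; M̄R̄ = 513.1000 / 16 = 32.0688
LCL = X̄ − 3·M̄R̄/d₂ = 850.5412 − 3 × 32.0688 / 1.128 = 765.2519

765.252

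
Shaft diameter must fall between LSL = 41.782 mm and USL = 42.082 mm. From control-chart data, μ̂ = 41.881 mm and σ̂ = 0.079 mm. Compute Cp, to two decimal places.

Cp = (USL − LSL) / (6σ̂) = (42.082 − 41.782) / (6 × 0.079) = 0.3000 / 0.4740 = 0.6329

0.63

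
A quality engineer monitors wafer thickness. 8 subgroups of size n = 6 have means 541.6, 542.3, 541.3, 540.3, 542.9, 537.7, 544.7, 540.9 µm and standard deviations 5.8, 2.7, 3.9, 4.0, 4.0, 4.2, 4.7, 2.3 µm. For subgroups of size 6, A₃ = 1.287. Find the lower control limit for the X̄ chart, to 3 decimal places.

536.379

X̄̄ = (541.6 + 542.3 + 541.3 + 540.3 + 542.9 + 537.7 + 544.7 + 540.9) / 8 = 541.4625
s̄ = (5.8 + 2.7 + 3.9 + 4.0 + 4.0 + 4.2 + 4.7 + 2.3) / 8 = 3.9500
LCL = X̄̄ − A₃·s̄ = 541.4625 − 1.287 × 3.9500 = 536.3788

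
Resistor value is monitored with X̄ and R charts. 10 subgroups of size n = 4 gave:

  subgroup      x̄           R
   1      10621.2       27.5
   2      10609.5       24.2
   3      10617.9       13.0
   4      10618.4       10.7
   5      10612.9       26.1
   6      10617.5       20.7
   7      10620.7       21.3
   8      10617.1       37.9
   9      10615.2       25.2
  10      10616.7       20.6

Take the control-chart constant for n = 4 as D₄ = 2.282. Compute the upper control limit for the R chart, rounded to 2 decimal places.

R̄ = (27.5 + 24.2 + 13.0 + 10.7 + 26.1 + 20.7 + 21.3 + 37.9 + 25.2 + 20.6) / 10 = 227.2000 / 10 = 22.7200
UCL_R = D₄·R̄ = 2.282 × 22.7200 = 51.8470

51.85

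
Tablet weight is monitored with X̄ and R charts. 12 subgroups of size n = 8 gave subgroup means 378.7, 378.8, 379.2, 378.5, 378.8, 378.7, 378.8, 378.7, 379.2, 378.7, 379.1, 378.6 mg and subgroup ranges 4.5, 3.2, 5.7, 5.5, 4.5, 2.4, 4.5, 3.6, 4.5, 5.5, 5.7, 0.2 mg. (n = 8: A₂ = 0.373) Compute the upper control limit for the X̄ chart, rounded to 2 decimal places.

X̄̄ = (378.7 + 378.8 + 379.2 + 378.5 + 378.8 + 378.7 + 378.8 + 378.7 + 379.2 + 378.7 + 379.1 + 378.6) / 12 = 4545.8000 / 12 = 378.8167
R̄ = (4.5 + 3.2 + 5.7 + 5.5 + 4.5 + 2.4 + 4.5 + 3.6 + 4.5 + 5.5 + 5.7 + 0.2) / 12 = 49.8000 / 12 = 4.1500
UCL = X̄̄ + A₂·R̄ = 378.8167 + 0.373 × 4.1500 = 380.3646

380.36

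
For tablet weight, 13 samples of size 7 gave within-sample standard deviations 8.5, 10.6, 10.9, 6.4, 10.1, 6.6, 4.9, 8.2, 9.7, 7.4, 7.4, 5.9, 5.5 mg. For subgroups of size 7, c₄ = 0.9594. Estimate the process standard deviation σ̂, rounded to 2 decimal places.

s̄ = (8.5 + 10.6 + 10.9 + 6.4 + 10.1 + 6.6 + 4.9 + 8.2 + 9.7 + 7.4 + 7.4 + 5.9 + 5.5) / 13 = 7.8538
σ̂ = s̄ / c₄ = 7.8538 / 0.9594 = 8.1862

8.19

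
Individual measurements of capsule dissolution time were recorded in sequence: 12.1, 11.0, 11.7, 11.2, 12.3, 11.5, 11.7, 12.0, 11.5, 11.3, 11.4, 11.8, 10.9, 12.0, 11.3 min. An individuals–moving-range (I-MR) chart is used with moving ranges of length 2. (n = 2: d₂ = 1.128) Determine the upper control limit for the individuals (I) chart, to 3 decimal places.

13.214

X̄ = (12.1 + 11.0 + 11.7 + 11.2 + 12.3 + 11.5 + 11.7 + 12.0 + 11.5 + 11.3 + 11.4 + 11.8 + 10.9 + 12.0 + 11.3) / 15 = 11.5800
Moving ranges: 1.1, 0.7, 0.5, 1.1, 0.8, 0.2, 0.3, 0.5, 0.2, 0.1, 0.4, 0.9, 1.1, 0.7; M̄R̄ = 8.6000 / 14 = 0.6143
UCL = X̄ + 3·M̄R̄/d₂ = 11.5800 + 3 × 0.6143 / 1.128 = 13.2137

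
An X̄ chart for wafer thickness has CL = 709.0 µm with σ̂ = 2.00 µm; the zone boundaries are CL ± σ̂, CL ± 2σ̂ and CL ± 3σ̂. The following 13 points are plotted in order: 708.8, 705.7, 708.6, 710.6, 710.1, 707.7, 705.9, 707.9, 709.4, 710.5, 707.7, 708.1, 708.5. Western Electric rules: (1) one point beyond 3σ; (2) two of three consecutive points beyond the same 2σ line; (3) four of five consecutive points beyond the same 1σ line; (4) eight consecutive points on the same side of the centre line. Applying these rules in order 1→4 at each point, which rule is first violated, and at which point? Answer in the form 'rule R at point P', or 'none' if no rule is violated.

Zone of each point (C = within 1σ̂, B = 1σ̂–2σ̂, A = 2σ̂–3σ̂, * = beyond 3σ̂; sign = side of CL): 1:-C, 2:-B, 3:-C, 4:+C, 5:+C, 6:-C, 7:-B, 8:-C, 9:+C, 10:+C, 11:-C, 12:-C, 13:-C
No rule fires across all 13 points.

none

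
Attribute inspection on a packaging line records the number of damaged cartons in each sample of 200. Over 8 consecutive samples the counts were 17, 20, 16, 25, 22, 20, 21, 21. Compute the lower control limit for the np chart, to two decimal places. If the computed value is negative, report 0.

7.45

p̄ = Σdᵢ / (k·n) = 162 / (8 × 200) = 0.10125
LCL = np̄ − 3·√(np̄(1−p̄)) = 20.2500 − 3 × 4.2661 = 7.4517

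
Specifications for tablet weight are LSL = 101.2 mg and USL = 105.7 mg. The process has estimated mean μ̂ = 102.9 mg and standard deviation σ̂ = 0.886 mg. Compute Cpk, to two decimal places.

Cpu = (USL − μ̂) / (3σ̂) = (105.7 − 102.9) / (3 × 0.886) = 1.0534; Cpl = (μ̂ − LSL) / (3σ̂) = (102.9 − 101.2) / (3 × 0.886) = 0.6396; Cpk = min(Cpu, Cpl) = 0.6396

0.64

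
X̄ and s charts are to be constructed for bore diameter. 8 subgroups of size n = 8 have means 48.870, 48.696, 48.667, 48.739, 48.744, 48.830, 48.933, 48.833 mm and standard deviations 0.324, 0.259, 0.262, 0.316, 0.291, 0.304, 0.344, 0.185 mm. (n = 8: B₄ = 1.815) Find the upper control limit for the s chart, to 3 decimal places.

s̄ = (0.324 + 0.259 + 0.262 + 0.316 + 0.291 + 0.304 + 0.344 + 0.185) / 8 = 0.2856
UCL_s = B₄·s̄ = 1.815 × 0.2856 = 0.5184

0.518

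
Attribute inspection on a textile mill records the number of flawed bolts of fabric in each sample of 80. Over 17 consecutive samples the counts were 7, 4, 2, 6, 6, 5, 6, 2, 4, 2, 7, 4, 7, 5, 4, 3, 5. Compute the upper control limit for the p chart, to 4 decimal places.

0.1365

p̄ = Σdᵢ / (k·n) = 79 / (17 × 80) = 0.05809
UCL = p̄ + 3·√(p̄(1−p̄)/n) = 0.05809 + 3 × √(0.05809×0.94191/80) = 0.05809 + 3 × 0.02615 = 0.13654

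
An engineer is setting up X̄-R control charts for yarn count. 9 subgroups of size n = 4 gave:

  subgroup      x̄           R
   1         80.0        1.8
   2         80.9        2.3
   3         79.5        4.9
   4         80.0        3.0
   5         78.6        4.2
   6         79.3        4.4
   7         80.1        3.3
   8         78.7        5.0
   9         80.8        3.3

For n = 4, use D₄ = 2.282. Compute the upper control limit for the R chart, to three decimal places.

8.164

R̄ = (1.8 + 2.3 + 4.9 + 3.0 + 4.2 + 4.4 + 3.3 + 5.0 + 3.3) / 9 = 32.2000 / 9 = 3.5778
UCL_R = D₄·R̄ = 2.282 × 3.5778 = 8.1645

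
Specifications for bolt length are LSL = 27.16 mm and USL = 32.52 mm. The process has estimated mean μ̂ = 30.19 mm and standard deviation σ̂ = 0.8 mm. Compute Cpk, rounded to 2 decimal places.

0.97

Cpu = (USL − μ̂) / (3σ̂) = (32.52 − 30.19) / (3 × 0.8) = 0.9708; Cpl = (μ̂ − LSL) / (3σ̂) = (30.19 − 27.16) / (3 × 0.8) = 1.2625; Cpk = min(Cpu, Cpl) = 0.9708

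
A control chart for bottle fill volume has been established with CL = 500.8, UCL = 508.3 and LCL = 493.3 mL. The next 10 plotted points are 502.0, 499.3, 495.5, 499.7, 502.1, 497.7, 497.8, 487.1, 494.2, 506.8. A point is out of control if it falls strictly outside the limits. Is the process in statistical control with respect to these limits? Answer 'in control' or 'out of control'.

Compare each point to [493.3, 508.3]: sample 8 = 487.1 < LCL.

out of control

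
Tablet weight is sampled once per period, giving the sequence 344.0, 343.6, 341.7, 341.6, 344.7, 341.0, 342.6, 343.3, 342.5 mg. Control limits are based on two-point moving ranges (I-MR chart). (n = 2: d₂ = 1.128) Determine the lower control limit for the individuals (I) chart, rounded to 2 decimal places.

X̄ = (344.0 + 343.6 + 341.7 + 341.6 + 344.7 + 341.0 + 342.6 + 343.3 + 342.5) / 9 = 342.7778
Moving ranges: 0.4, 1.9, 0.1, 3.1, 3.7, 1.6, 0.7, 0.8; M̄R̄ = 12.3000 / 8 = 1.5375
LCL = X̄ − 3·M̄R̄/d₂ = 342.7778 − 3 × 1.5375 / 1.128 = 338.6887

338.69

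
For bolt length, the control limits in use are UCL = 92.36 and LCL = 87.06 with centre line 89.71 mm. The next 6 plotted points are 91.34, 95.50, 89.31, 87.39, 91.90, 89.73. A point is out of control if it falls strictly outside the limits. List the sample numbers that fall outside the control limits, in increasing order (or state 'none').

2

Compare each point to [87.06, 92.36]: sample 2 = 95.50 > UCL.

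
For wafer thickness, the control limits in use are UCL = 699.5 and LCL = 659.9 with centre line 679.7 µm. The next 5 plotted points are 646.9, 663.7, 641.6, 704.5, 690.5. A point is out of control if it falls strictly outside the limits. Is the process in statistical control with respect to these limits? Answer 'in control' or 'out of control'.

Compare each point to [659.9, 699.5]: sample 1 = 646.9 < LCL; sample 3 = 641.6 < LCL; sample 4 = 704.5 > UCL.

out of control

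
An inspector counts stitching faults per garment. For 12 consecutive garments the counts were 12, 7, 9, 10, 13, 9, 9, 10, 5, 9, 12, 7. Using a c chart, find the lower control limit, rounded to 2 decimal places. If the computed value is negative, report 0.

c̄ = (12 + 7 + 9 + 10 + 13 + 9 + 9 + 10 + 5 + 9 + 12 + 7) / 12 = 112 / 12 = 9.3333
LCL = c̄ − 3√c̄ = 9.3333 − 3 × 3.0551 = 0.1682

0.17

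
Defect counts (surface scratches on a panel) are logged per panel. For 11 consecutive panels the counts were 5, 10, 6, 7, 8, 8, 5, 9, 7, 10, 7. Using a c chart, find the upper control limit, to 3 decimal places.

c̄ = (5 + 10 + 6 + 7 + 8 + 8 + 5 + 9 + 7 + 10 + 7) / 11 = 82 / 11 = 7.4545
UCL = c̄ + 3√c̄ = 7.4545 + 3 × √7.4545 = 7.4545 + 3 × 2.7303 = 15.6454

15.645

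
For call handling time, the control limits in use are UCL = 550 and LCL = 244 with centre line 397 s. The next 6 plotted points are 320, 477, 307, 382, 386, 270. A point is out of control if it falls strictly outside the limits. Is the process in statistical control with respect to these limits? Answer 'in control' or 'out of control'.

All 6 points lie within [244, 550].

in control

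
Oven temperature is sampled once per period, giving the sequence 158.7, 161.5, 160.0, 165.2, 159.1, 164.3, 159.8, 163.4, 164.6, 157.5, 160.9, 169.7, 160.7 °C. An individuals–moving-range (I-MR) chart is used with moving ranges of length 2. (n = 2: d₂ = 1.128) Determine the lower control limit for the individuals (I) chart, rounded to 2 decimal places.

X̄ = (158.7 + 161.5 + 160.0 + 165.2 + 159.1 + 164.3 + 159.8 + 163.4 + 164.6 + 157.5 + 160.9 + 169.7 + 160.7) / 13 = 161.9538
Moving ranges: 2.8, 1.5, 5.2, 6.1, 5.2, 4.5, 3.6, 1.2, 7.1, 3.4, 8.8, 9.0; M̄R̄ = 58.4000 / 12 = 4.8667
LCL = X̄ − 3·M̄R̄/d₂ = 161.9538 − 3 × 4.8667 / 1.128 = 149.0106

149.01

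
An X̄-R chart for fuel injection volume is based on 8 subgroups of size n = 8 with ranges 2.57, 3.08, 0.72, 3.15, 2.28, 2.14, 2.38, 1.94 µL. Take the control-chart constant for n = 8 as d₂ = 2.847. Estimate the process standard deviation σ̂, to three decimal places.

R̄ = (2.57 + 3.08 + 0.72 + 3.15 + 2.28 + 2.14 + 2.38 + 1.94) / 8 = 2.2825
σ̂ = R̄ / d₂ = 2.2825 / 2.847 = 0.8017

0.802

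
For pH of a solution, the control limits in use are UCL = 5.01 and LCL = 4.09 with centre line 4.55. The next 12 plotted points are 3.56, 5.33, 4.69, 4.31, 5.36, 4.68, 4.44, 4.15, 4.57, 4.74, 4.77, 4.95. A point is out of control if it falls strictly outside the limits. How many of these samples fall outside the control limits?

Compare each point to [4.09, 5.01]: sample 1 = 3.56 < LCL; sample 2 = 5.33 > UCL; sample 5 = 5.36 > UCL.

3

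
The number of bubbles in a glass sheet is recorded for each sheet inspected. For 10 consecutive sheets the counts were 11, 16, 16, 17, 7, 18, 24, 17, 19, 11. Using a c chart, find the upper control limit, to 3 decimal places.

27.449

c̄ = (11 + 16 + 16 + 17 + 7 + 18 + 24 + 17 + 19 + 11) / 10 = 156 / 10 = 15.6000
UCL = c̄ + 3√c̄ = 15.6000 + 3 × √15.6000 = 15.6000 + 3 × 3.9497 = 27.4491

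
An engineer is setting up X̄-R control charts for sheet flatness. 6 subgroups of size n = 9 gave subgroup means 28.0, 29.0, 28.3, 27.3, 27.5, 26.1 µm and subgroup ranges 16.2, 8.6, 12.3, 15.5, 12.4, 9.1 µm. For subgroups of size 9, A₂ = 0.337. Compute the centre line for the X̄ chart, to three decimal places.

27.700

X̄̄ = (28.0 + 29.0 + 28.3 + 27.3 + 27.5 + 26.1) / 6 = 166.2000 / 6 = 27.7000
CL = X̄̄ = 27.7000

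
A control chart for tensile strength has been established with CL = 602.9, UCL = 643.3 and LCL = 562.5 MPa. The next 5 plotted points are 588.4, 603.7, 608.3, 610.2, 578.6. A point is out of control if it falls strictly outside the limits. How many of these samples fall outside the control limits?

0

All 5 points lie within [562.5, 643.3].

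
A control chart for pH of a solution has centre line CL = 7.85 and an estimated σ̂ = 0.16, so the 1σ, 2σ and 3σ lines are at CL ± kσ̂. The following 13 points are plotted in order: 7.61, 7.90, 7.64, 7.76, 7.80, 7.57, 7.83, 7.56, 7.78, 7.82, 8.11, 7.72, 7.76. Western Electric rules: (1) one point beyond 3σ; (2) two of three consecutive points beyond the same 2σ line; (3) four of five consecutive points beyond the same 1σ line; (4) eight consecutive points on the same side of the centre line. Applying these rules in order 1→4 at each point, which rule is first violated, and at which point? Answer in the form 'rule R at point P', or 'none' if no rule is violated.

rule 4 at point 10

Zone of each point (C = within 1σ̂, B = 1σ̂–2σ̂, A = 2σ̂–3σ̂, * = beyond 3σ̂; sign = side of CL): 1:-B, 2:+C, 3:-B, 4:-C, 5:-C, 6:-B, 7:-C, 8:-B, 9:-C, 10:-C, 11:+B, 12:-C, 13:-C
Rule 4 (eight consecutive points on the same side of the centre line) is satisfied at point 10.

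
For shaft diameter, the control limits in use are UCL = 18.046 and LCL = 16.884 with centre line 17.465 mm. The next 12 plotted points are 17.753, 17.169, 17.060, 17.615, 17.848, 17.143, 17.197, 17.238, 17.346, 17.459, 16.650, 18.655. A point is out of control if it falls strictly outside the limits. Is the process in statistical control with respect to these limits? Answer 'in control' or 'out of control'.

out of control

Compare each point to [16.884, 18.046]: sample 11 = 16.650 < LCL; sample 12 = 18.655 > UCL.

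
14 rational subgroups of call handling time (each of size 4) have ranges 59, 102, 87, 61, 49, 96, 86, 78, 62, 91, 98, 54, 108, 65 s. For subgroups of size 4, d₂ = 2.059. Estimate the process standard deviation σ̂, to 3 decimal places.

38.021

R̄ = (59 + 102 + 87 + 61 + 49 + 96 + 86 + 78 + 62 + 91 + 98 + 54 + 108 + 65) / 14 = 78.2857
σ̂ = R̄ / d₂ = 78.2857 / 2.059 = 38.0212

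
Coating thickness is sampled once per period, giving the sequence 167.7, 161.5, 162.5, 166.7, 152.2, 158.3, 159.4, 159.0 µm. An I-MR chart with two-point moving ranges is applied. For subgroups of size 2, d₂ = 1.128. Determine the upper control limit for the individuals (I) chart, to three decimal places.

X̄ = (167.7 + 161.5 + 162.5 + 166.7 + 152.2 + 158.3 + 159.4 + 159.0) / 8 = 160.9125
Moving ranges: 6.2, 1.0, 4.2, 14.5, 6.1, 1.1, 0.4; M̄R̄ = 33.5000 / 7 = 4.7857
UCL = X̄ + 3·M̄R̄/d₂ = 160.9125 + 3 × 4.7857 / 1.128 = 173.6405

173.640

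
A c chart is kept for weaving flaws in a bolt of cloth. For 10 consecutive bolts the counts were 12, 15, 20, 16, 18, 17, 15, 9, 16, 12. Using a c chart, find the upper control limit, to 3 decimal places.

26.619

c̄ = (12 + 15 + 20 + 16 + 18 + 17 + 15 + 9 + 16 + 12) / 10 = 150 / 10 = 15.0000
UCL = c̄ + 3√c̄ = 15.0000 + 3 × √15.0000 = 15.0000 + 3 × 3.8730 = 26.6190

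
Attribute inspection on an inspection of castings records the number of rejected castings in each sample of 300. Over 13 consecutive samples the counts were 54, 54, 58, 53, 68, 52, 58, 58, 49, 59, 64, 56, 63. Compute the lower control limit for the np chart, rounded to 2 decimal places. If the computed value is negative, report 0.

p̄ = Σdᵢ / (k·n) = 746 / (13 × 300) = 0.19128
LCL = np̄ − 3·√(np̄(1−p̄)) = 57.3846 − 3 × 6.8123 = 36.9476

36.95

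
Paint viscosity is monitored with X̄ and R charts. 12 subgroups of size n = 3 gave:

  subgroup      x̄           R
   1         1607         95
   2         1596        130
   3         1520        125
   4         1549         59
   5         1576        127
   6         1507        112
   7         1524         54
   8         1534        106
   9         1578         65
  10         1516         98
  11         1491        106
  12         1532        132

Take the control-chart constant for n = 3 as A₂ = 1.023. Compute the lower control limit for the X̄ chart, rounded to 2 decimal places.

X̄̄ = (1607 + 1596 + 1520 + 1549 + 1576 + 1507 + 1524 + 1534 + 1578 + 1516 + 1491 + 1532) / 12 = 18530.0000 / 12 = 1544.1667
R̄ = (95 + 130 + 125 + 59 + 127 + 112 + 54 + 106 + 65 + 98 + 106 + 132) / 12 = 1209.0000 / 12 = 100.7500
LCL = X̄̄ − A₂·R̄ = 1544.1667 − 1.023 × 100.7500 = 1441.0994

1441.10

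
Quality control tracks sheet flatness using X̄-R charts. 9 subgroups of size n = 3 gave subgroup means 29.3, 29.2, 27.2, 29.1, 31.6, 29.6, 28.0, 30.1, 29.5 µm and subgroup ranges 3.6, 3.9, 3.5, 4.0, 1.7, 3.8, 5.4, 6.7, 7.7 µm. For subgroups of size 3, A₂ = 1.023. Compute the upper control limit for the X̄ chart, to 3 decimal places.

X̄̄ = (29.3 + 29.2 + 27.2 + 29.1 + 31.6 + 29.6 + 28.0 + 30.1 + 29.5) / 9 = 263.6000 / 9 = 29.2889
R̄ = (3.6 + 3.9 + 3.5 + 4.0 + 1.7 + 3.8 + 5.4 + 6.7 + 7.7) / 9 = 40.3000 / 9 = 4.4778
UCL = X̄̄ + A₂·R̄ = 29.2889 + 1.023 × 4.4778 = 33.8697

33.870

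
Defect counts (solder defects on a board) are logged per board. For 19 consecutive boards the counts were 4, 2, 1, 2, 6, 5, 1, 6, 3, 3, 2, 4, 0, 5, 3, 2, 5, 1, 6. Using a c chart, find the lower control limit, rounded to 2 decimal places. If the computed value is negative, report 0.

0.00

c̄ = (4 + 2 + 1 + 2 + 6 + 5 + 1 + 6 + 3 + 3 + 2 + 4 + 0 + 5 + 3 + 2 + 5 + 1 + 6) / 19 = 61 / 19 = 3.2105
LCL = c̄ − 3√c̄ = 3.2105 − 3 × 1.7918 = -2.1649 → 0 (cannot be negative)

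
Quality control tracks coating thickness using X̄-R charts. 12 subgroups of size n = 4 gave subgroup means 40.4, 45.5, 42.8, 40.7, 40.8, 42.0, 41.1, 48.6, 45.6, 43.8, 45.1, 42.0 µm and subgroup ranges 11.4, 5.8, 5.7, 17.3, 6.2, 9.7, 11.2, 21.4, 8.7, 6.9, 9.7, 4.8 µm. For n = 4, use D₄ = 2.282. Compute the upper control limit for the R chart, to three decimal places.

22.592

R̄ = (11.4 + 5.8 + 5.7 + 17.3 + 6.2 + 9.7 + 11.2 + 21.4 + 8.7 + 6.9 + 9.7 + 4.8) / 12 = 118.8000 / 12 = 9.9000
UCL_R = D₄·R̄ = 2.282 × 9.9000 = 22.5918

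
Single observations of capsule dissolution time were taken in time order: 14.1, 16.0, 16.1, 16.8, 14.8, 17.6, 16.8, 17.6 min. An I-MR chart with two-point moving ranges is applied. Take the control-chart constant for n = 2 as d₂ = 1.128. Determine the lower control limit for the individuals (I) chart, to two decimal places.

X̄ = (14.1 + 16.0 + 16.1 + 16.8 + 14.8 + 17.6 + 16.8 + 17.6) / 8 = 16.2250
Moving ranges: 1.9, 0.1, 0.7, 2.0, 2.8, 0.8, 0.8; M̄R̄ = 9.1000 / 7 = 1.3000
LCL = X̄ − 3·M̄R̄/d₂ = 16.2250 − 3 × 1.3000 / 1.128 = 12.7676

12.77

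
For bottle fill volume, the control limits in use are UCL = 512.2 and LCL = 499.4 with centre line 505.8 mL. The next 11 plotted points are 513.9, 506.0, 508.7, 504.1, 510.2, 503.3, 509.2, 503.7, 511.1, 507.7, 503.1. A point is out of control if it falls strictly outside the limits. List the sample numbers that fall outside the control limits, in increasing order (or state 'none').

Compare each point to [499.4, 512.2]: sample 1 = 513.9 > UCL.

1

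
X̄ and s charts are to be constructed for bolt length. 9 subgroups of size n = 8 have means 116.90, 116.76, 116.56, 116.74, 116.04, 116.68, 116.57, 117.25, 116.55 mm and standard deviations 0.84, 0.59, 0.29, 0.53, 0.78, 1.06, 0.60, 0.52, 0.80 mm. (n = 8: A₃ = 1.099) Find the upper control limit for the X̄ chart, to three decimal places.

X̄̄ = (116.90 + 116.76 + 116.56 + 116.74 + 116.04 + 116.68 + 116.57 + 117.25 + 116.55) / 9 = 116.6722
s̄ = (0.84 + 0.59 + 0.29 + 0.53 + 0.78 + 1.06 + 0.60 + 0.52 + 0.80) / 9 = 0.6678
UCL = X̄̄ + A₃·s̄ = 116.6722 + 1.099 × 0.6678 = 117.4061

117.406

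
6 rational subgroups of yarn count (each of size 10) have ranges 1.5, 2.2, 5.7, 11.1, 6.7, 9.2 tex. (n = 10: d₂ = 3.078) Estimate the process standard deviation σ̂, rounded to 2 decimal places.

1.97

R̄ = (1.5 + 2.2 + 5.7 + 11.1 + 6.7 + 9.2) / 6 = 6.0667
σ̂ = R̄ / d₂ = 6.0667 / 3.078 = 1.9710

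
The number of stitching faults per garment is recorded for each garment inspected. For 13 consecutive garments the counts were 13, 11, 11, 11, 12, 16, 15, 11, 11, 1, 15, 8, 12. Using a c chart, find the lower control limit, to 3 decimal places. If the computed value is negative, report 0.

c̄ = (13 + 11 + 11 + 11 + 12 + 16 + 15 + 11 + 11 + 1 + 15 + 8 + 12) / 13 = 147 / 13 = 11.3077
LCL = c̄ − 3√c̄ = 11.3077 − 3 × 3.3627 = 1.2196

1.220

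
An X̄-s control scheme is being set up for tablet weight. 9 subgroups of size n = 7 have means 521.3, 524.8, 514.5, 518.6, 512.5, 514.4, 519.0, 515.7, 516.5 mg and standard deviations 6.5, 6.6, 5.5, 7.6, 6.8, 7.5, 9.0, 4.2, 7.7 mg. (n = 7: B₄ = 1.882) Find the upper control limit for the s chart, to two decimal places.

12.84

s̄ = (6.5 + 6.6 + 5.5 + 7.6 + 6.8 + 7.5 + 9.0 + 4.2 + 7.7) / 9 = 6.8222
UCL_s = B₄·s̄ = 1.882 × 6.8222 = 12.8394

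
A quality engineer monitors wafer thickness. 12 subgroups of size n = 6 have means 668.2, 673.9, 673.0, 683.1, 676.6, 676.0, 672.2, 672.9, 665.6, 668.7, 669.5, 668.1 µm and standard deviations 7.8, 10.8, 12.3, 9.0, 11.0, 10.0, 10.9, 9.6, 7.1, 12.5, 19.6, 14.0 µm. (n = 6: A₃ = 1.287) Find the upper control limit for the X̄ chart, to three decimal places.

X̄̄ = (668.2 + 673.9 + 673.0 + 683.1 + 676.6 + 676.0 + 672.2 + 672.9 + 665.6 + 668.7 + 669.5 + 668.1) / 12 = 672.3167
s̄ = (7.8 + 10.8 + 12.3 + 9.0 + 11.0 + 10.0 + 10.9 + 9.6 + 7.1 + 12.5 + 19.6 + 14.0) / 12 = 11.2167
UCL = X̄̄ + A₃·s̄ = 672.3167 + 1.287 × 11.2167 = 686.7525

686.753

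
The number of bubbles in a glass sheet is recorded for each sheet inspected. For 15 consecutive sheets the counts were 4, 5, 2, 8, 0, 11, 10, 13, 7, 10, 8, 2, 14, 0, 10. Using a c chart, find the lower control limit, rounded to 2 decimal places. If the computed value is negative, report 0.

c̄ = (4 + 5 + 2 + 8 + 0 + 11 + 10 + 13 + 7 + 10 + 8 + 2 + 14 + 0 + 10) / 15 = 104 / 15 = 6.9333
LCL = c̄ − 3√c̄ = 6.9333 − 3 × 2.6331 = -0.9660 → 0 (cannot be negative)

0.00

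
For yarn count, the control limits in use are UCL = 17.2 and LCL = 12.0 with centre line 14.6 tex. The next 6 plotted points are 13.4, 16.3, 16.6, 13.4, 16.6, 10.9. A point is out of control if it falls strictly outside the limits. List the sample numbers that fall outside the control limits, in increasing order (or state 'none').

Compare each point to [12.0, 17.2]: sample 6 = 10.9 < LCL.

6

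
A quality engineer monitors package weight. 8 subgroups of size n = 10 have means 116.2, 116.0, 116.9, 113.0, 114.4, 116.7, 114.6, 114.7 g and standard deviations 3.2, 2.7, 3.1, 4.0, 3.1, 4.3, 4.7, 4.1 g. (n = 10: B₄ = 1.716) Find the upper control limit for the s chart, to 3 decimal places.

6.263

s̄ = (3.2 + 2.7 + 3.1 + 4.0 + 3.1 + 4.3 + 4.7 + 4.1) / 8 = 3.6500
UCL_s = B₄·s̄ = 1.716 × 3.6500 = 6.2634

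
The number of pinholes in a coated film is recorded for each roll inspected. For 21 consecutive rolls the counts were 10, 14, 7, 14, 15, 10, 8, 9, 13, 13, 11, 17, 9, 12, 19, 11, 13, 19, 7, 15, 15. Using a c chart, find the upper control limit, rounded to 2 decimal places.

23.00

c̄ = (10 + 14 + 7 + 14 + 15 + 10 + 8 + 9 + 13 + 13 + 11 + 17 + 9 + 12 + 19 + 11 + 13 + 19 + 7 + 15 + 15) / 21 = 261 / 21 = 12.4286
UCL = c̄ + 3√c̄ = 12.4286 + 3 × √12.4286 = 12.4286 + 3 × 3.5254 = 23.0048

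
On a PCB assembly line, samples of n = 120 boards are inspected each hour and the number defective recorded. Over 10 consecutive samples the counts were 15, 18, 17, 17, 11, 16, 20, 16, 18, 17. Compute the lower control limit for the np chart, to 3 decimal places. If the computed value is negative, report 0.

5.183

p̄ = Σdᵢ / (k·n) = 165 / (10 × 120) = 0.13750
LCL = np̄ − 3·√(np̄(1−p̄)) = 16.5000 − 3 × 3.7724 = 5.1827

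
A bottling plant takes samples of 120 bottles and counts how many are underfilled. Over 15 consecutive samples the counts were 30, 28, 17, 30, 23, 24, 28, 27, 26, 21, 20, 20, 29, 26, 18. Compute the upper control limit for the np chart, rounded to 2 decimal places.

37.71

p̄ = Σdᵢ / (k·n) = 367 / (15 × 120) = 0.20389
UCL = np̄ + 3·√(np̄(1−p̄)) = 24.4667 + 3 × √(24.4667×0.79611) = 24.4667 + 3 × 4.4134 = 37.7069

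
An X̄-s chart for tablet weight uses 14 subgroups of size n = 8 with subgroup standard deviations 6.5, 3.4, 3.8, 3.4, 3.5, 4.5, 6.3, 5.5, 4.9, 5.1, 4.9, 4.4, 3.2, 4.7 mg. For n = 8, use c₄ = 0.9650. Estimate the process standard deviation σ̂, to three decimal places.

4.745

s̄ = (6.5 + 3.4 + 3.8 + 3.4 + 3.5 + 4.5 + 6.3 + 5.5 + 4.9 + 5.1 + 4.9 + 4.4 + 3.2 + 4.7) / 14 = 4.5786
σ̂ = s̄ / c₄ = 4.5786 / 0.9650 = 4.7446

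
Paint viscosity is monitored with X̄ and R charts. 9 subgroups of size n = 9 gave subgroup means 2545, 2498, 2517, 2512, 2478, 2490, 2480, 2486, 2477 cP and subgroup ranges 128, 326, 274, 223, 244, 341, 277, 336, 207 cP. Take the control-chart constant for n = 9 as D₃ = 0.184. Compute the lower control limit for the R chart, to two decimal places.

48.17

R̄ = (128 + 326 + 274 + 223 + 244 + 341 + 277 + 336 + 207) / 9 = 2356.0000 / 9 = 261.7778
LCL_R = D₃·R̄ = 0.184 × 261.7778 = 48.1671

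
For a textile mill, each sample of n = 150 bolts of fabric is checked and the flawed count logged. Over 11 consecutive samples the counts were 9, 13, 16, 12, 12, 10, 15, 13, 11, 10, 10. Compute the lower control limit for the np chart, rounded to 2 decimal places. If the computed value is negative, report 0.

p̄ = Σdᵢ / (k·n) = 131 / (11 × 150) = 0.07939
LCL = np̄ − 3·√(np̄(1−p̄)) = 11.9091 − 3 × 3.3111 = 1.9757

1.98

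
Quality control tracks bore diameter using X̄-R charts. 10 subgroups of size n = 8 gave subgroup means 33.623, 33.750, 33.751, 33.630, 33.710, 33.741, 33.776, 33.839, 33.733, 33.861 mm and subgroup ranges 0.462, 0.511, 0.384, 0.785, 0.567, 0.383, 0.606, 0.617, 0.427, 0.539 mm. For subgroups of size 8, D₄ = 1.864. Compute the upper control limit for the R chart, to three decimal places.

R̄ = (0.462 + 0.511 + 0.384 + 0.785 + 0.567 + 0.383 + 0.606 + 0.617 + 0.427 + 0.539) / 10 = 5.2810 / 10 = 0.5281
UCL_R = D₄·R̄ = 1.864 × 0.5281 = 0.9844

0.984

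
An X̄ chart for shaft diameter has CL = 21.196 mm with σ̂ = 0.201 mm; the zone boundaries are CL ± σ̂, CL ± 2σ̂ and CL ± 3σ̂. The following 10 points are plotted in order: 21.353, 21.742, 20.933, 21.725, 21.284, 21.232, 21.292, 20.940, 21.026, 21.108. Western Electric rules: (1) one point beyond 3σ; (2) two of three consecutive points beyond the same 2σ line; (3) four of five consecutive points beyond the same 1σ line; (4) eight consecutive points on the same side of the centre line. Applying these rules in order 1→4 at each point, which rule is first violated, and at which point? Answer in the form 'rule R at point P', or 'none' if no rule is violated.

rule 2 at point 4

Zone of each point (C = within 1σ̂, B = 1σ̂–2σ̂, A = 2σ̂–3σ̂, * = beyond 3σ̂; sign = side of CL): 1:+C, 2:+A, 3:-B, 4:+A, 5:+C, 6:+C, 7:+C, 8:-B, 9:-C, 10:-C
Rule 2 (two of three consecutive points beyond the same 2σ limit) is satisfied at point 4.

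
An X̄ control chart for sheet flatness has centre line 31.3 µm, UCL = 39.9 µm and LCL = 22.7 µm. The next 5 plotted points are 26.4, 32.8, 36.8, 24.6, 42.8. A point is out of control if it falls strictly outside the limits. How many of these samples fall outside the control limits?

Compare each point to [22.7, 39.9]: sample 5 = 42.8 > UCL.

1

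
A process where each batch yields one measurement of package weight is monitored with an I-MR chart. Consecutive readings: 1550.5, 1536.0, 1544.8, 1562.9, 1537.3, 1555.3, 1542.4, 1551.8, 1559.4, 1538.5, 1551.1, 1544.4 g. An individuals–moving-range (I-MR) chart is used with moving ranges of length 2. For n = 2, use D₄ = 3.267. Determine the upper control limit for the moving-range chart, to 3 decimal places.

46.065

Moving ranges: 14.5, 8.8, 18.1, 25.6, 18.0, 12.9, 9.4, 7.6, 20.9, 12.6, 6.7; M̄R̄ = 155.1000 / 11 = 14.1000
UCL_MR = D₄·M̄R̄ = 3.267 × 14.1000 = 46.0647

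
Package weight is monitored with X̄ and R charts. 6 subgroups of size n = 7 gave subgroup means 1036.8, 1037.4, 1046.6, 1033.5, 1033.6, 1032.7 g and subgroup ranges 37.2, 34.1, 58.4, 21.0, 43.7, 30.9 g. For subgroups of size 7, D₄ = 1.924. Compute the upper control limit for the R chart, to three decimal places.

R̄ = (37.2 + 34.1 + 58.4 + 21.0 + 43.7 + 30.9) / 6 = 225.3000 / 6 = 37.5500
UCL_R = D₄·R̄ = 1.924 × 37.5500 = 72.2462

72.246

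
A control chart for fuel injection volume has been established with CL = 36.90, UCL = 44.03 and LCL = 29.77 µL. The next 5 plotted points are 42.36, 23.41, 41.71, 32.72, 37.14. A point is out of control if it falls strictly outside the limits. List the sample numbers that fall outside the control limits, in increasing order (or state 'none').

2

Compare each point to [29.77, 44.03]: sample 2 = 23.41 < LCL.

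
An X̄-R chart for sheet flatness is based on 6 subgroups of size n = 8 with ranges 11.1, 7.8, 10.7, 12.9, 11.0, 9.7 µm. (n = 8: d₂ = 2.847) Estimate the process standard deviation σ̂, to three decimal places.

R̄ = (11.1 + 7.8 + 10.7 + 12.9 + 11.0 + 9.7) / 6 = 10.5333
σ̂ = R̄ / d₂ = 10.5333 / 2.847 = 3.6998

3.700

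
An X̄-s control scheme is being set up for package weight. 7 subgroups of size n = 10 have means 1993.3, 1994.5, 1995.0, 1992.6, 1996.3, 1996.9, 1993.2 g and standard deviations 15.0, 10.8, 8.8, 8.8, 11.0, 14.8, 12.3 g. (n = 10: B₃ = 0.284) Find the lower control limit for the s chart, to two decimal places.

s̄ = (15.0 + 10.8 + 8.8 + 8.8 + 11.0 + 14.8 + 12.3) / 7 = 11.6429
LCL_s = B₃·s̄ = 0.284 × 11.6429 = 3.3066

3.31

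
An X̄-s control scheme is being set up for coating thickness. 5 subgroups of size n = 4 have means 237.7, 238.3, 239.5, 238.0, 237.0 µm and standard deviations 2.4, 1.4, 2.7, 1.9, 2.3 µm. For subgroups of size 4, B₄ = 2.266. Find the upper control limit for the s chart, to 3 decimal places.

s̄ = (2.4 + 1.4 + 2.7 + 1.9 + 2.3) / 5 = 2.1400
UCL_s = B₄·s̄ = 2.266 × 2.1400 = 4.8492

4.849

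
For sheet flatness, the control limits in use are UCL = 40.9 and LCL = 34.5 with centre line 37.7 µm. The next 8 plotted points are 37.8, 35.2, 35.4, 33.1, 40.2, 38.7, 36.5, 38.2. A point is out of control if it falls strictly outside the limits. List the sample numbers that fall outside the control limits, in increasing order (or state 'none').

4

Compare each point to [34.5, 40.9]: sample 4 = 33.1 < LCL.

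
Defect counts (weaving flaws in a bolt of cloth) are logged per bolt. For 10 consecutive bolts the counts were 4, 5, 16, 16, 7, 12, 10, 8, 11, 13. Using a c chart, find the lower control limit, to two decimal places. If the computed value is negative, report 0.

0.62

c̄ = (4 + 5 + 16 + 16 + 7 + 12 + 10 + 8 + 11 + 13) / 10 = 102 / 10 = 10.2000
LCL = c̄ − 3√c̄ = 10.2000 − 3 × 3.1937 = 0.6188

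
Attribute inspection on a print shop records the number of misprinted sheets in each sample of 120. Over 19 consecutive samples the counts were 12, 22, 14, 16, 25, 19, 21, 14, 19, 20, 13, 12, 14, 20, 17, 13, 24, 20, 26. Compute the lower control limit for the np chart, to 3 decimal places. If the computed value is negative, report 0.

p̄ = Σdᵢ / (k·n) = 341 / (19 × 120) = 0.14956
LCL = np̄ − 3·√(np̄(1−p̄)) = 17.9474 − 3 × 3.9068 = 6.2269

6.227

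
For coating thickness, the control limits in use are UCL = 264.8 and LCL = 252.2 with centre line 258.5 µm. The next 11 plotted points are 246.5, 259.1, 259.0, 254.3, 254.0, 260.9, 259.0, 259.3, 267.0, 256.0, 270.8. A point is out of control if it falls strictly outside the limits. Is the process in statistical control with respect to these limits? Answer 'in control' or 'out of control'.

Compare each point to [252.2, 264.8]: sample 1 = 246.5 < LCL; sample 9 = 267.0 > UCL; sample 11 = 270.8 > UCL.

out of control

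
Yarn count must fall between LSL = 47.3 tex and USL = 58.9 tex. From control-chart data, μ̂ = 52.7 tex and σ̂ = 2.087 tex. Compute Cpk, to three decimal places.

0.862

Cpu = (USL − μ̂) / (3σ̂) = (58.9 − 52.7) / (3 × 2.087) = 0.9903; Cpl = (μ̂ − LSL) / (3σ̂) = (52.7 − 47.3) / (3 × 2.087) = 0.8625; Cpk = min(Cpu, Cpl) = 0.8625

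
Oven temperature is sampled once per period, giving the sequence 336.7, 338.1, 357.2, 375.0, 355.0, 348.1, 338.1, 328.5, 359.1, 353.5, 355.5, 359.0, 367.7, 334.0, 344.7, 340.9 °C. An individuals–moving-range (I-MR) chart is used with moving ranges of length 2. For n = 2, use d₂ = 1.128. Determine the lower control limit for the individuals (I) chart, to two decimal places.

X̄ = (336.7 + 338.1 + 357.2 + 375.0 + 355.0 + 348.1 + 338.1 + 328.5 + 359.1 + 353.5 + 355.5 + 359.0 + 367.7 + 334.0 + 344.7 + 340.9) / 16 = 349.4438
Moving ranges: 1.4, 19.1, 17.8, 20.0, 6.9, 10.0, 9.6, 30.6, 5.6, 2.0, 3.5, 8.7, 33.7, 10.7, 3.8; M̄R̄ = 183.4000 / 15 = 12.2267
LCL = X̄ − 3·M̄R̄/d₂ = 349.4438 − 3 × 12.2267 / 1.128 = 316.9260

316.93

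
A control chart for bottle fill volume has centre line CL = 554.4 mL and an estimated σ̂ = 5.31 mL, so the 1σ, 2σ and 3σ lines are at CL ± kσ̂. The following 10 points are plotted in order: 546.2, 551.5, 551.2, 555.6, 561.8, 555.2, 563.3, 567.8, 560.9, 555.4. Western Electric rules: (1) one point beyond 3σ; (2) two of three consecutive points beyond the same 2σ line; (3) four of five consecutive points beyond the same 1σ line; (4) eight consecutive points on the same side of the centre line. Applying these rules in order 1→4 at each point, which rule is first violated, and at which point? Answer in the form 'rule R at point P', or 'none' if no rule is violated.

Zone of each point (C = within 1σ̂, B = 1σ̂–2σ̂, A = 2σ̂–3σ̂, * = beyond 3σ̂; sign = side of CL): 1:-B, 2:-C, 3:-C, 4:+C, 5:+B, 6:+C, 7:+B, 8:+A, 9:+B, 10:+C
Rule 3 (four of five consecutive points beyond the same 1σ limit) is satisfied at point 9.

rule 3 at point 9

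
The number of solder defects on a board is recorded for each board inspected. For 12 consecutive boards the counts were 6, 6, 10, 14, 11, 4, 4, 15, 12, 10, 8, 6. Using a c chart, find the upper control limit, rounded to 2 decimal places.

17.75

c̄ = (6 + 6 + 10 + 14 + 11 + 4 + 4 + 15 + 12 + 10 + 8 + 6) / 12 = 106 / 12 = 8.8333
UCL = c̄ + 3√c̄ = 8.8333 + 3 × √8.8333 = 8.8333 + 3 × 2.9721 = 17.7496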